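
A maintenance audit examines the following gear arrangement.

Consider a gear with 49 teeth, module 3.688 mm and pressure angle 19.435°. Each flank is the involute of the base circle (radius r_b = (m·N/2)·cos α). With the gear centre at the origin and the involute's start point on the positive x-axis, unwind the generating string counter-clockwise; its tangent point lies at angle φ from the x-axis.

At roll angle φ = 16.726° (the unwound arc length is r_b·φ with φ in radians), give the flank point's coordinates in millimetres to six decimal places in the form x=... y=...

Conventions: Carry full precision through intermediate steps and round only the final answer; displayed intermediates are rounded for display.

x=88.761160 y=0.700582

recognized (one wheel, involute flank): single-mesh tooth geometry, m = 3.688, N = 49
pitch radius r_p = m·N/2 = 3.688·49/2 = 90.356000
base radius r_b = r_p·cos α = 90.356000·cos 19.435° = 85.207477
roll angle φ = 16.726° = 0.29192377 rad
x = r_b·(cos φ + φ·sin φ) = 88.761160
y = r_b·(sin φ − φ·cos φ) = 0.700582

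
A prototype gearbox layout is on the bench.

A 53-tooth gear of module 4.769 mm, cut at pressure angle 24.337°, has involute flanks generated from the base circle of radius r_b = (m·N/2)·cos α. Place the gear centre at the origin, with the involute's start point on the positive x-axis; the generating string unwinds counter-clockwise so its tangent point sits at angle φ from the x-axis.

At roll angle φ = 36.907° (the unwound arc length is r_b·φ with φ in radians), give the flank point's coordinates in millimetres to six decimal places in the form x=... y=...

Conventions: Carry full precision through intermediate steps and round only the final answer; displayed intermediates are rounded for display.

topology: single-mesh involute geometry — m = 4.769, N = 53
pitch radius r_p = m·N/2 = 4.769·53/2 = 126.378500
base radius r_b = r_p·cos α = 126.378500·cos 24.337° = 115.148171
roll angle φ = 36.907° = 0.64414867 rad
x = r_b·(cos φ + φ·sin φ) = 136.615718
y = r_b·(sin φ − φ·cos φ) = 9.839339

x=136.615718 y=9.839339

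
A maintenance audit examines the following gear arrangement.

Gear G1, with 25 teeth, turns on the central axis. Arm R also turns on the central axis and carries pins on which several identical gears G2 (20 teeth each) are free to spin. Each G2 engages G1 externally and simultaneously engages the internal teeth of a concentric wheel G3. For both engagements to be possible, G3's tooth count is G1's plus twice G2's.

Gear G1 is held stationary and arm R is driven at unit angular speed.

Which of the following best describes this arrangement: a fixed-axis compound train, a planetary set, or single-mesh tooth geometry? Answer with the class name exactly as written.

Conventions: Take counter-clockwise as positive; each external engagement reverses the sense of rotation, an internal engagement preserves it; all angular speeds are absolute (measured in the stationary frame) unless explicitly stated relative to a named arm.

planetary set

topology: planetary set — G1 25T / G2 20T / G3 65T, arm = carrier (Willis)
classification: planetary set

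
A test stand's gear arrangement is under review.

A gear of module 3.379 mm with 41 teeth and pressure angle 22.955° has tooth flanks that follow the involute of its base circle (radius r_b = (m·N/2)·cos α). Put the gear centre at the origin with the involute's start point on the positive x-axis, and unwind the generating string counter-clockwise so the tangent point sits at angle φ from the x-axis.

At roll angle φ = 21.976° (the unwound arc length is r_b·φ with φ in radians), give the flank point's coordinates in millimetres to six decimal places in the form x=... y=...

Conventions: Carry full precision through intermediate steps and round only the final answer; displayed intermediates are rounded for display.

x=68.304748 y=1.182135

recognized (one wheel, involute flank): single-mesh tooth geometry, m = 3.379, N = 41
pitch radius r_p = m·N/2 = 3.379·41/2 = 69.269500
base radius r_b = r_p·cos α = 69.269500·cos 22.955° = 63.784149
roll angle φ = 21.976° = 0.38355356 rad
x = r_b·(cos φ + φ·sin φ) = 68.304748
y = r_b·(sin φ − φ·cos φ) = 1.182135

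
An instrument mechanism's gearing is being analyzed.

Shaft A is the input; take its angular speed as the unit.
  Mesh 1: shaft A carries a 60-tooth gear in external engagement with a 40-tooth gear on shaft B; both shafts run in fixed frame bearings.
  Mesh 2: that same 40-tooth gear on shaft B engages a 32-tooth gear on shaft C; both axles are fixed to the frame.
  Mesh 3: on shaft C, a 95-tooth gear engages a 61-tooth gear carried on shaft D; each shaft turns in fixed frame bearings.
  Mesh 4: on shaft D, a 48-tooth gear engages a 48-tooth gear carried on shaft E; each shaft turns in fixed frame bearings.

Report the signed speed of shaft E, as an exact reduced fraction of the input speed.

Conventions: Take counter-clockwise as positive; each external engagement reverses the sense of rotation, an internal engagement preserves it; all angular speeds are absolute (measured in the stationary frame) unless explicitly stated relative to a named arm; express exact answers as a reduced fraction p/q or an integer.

4-mesh fixed-axis compound train (all bearings frame-fixed)
mesh 1 [60T→40T]: |ω|/ω_in = 1×60/40 = 3/2, sense flips to −
mesh 2 [40T→32T]: |ω|/ω_in = (3/2)×40/32 = 15/8, sense flips to +
mesh 3 [95T→61T]: |ω|/ω_in = (15/8)×95/61 = 1425/488, sense flips to −
mesh 4 [48T→48T]: |ω|/ω_in = (1425/488)×48/48 = 1425/488, sense flips to +
signed output speed (× input speed) = 1425/488

1425/488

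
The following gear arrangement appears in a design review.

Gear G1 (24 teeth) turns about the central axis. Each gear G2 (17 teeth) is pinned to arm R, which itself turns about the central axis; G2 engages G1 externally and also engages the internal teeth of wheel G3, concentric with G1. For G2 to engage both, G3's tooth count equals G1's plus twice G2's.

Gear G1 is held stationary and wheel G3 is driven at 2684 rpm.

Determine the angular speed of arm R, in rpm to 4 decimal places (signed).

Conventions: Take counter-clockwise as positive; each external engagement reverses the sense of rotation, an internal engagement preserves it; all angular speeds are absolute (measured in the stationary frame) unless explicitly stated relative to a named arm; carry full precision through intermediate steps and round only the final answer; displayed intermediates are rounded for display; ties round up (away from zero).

+1898.4390 rpm

recognized (axles ride arm R): planetary set, 24/17/58 teeth
normalise by the input: solve with ω_ring = 1, then scale by 2684 rpm
ring teeth: 24 + 2·17 = 58
24(ω_sun−ω_arm) = −58(ω_ring−ω_arm),  ω_sun = 0, ω_ring = 1
24(0−ω_arm) = −58(1−ω_arm)  ⇒  82·ω_arm = 58  ⇒  ω_arm = 29/41
scale: ω_arm = 29/41 × 2684 rpm = +1898.4390 rpm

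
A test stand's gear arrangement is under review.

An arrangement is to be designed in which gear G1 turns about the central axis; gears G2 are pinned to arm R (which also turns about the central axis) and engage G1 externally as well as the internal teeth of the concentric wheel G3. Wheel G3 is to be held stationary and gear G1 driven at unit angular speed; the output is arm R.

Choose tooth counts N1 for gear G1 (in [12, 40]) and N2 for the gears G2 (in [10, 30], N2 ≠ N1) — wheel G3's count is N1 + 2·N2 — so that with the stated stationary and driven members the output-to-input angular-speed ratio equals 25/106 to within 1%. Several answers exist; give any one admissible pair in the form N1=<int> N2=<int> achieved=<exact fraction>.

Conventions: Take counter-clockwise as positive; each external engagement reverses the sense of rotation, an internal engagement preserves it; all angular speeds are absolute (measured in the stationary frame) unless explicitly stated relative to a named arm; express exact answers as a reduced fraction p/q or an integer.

class = planetary set [ratio 25/106 wanted; Willis about the carrier]
Willis with ω_ring = 0: ω_arm/ω_sun = N1/(N1+N3); set equal to 25/106  ⇒  N3/N1 = 1/(25/106) − 1 = 81/25
N3 = N1 + 2·N2  ⇒  N2/N1 = (N3/N1 − 1)/2 = (81/25 − 1)/2 = 28/25
smallest multiple with N1 ≥ 12 and N2 ≥ 10: k = 1  ⇒  N1 = 1·25 = 25, N2 = 1·28 = 28 (N1 ≤ 40, N2 ≤ 30, N2 ≠ N1 ✓), N3 = 25 + 2·28 = 81
check: N1/(N1+N3) with N1 = 25, N3 = 81 gives 25/106; |achieved − target| = 0 ≤ 1/424 ✓

N1=25 N2=28 achieved=25/106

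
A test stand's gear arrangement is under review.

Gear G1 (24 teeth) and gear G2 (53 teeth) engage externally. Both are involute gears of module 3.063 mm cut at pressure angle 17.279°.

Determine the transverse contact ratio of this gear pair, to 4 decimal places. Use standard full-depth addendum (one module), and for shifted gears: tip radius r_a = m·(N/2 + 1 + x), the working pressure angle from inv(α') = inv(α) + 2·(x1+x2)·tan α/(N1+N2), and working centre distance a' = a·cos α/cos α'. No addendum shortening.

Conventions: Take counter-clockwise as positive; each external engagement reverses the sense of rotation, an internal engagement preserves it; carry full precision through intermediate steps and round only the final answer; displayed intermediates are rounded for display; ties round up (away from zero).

1.8245

class = single-mesh tooth geometry [involute pair 24T × 53T, m = 3.063]
base radii: r_b1 = 35.097192, r_b2 = 77.506298
tip radii: r_a1 = 39.819000, r_a2 = 84.232500
no profile shift: α' = α, a' = a
action lengths: √(r_a1²−r_b1²) = 18.807974, √(r_a2²−r_b2²) = 32.983143
base pitch p_b = π·m·cos α = 9.188423
CR = (18.807974 + 32.983143 − 117.925500·sin 17.27900°)/9.188423 = 1.824503
contact ratio ≈ 1.8245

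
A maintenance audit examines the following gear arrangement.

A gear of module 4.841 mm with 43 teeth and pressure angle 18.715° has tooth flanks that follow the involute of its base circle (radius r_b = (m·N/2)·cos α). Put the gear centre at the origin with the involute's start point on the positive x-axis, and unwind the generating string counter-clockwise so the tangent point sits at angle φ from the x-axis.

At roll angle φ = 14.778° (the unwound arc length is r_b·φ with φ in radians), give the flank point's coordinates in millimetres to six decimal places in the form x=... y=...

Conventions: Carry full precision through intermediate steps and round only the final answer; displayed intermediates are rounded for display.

x=101.802965 y=0.560077

recognized (one wheel, involute flank): single-mesh tooth geometry, m = 4.841, N = 43
pitch radius r_p = m·N/2 = 4.841·43/2 = 104.081500
base radius r_b = r_p·cos α = 104.081500·cos 18.715° = 98.578327
roll angle φ = 14.778° = 0.25792476 rad
x = r_b·(cos φ + φ·sin φ) = 101.802965
y = r_b·(sin φ − φ·cos φ) = 0.560077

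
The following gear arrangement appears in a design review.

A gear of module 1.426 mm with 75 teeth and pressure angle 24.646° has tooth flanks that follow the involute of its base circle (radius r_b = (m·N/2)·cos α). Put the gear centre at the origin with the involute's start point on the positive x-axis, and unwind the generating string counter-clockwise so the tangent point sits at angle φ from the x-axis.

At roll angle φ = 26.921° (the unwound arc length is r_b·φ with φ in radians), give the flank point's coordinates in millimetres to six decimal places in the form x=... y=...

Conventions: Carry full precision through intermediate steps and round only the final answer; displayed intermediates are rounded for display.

single-mesh involute tooth geometry (75T wheel at module 1.426)
pitch radius r_p = m·N/2 = 1.426·75/2 = 53.475000
base radius r_b = r_p·cos α = 53.475000·cos 24.646° = 48.603513
roll angle φ = 26.921° = 0.46986009 rad
x = r_b·(cos φ + φ·sin φ) = 53.676078
y = r_b·(sin φ − φ·cos φ) = 1.643742

x=53.676078 y=1.643742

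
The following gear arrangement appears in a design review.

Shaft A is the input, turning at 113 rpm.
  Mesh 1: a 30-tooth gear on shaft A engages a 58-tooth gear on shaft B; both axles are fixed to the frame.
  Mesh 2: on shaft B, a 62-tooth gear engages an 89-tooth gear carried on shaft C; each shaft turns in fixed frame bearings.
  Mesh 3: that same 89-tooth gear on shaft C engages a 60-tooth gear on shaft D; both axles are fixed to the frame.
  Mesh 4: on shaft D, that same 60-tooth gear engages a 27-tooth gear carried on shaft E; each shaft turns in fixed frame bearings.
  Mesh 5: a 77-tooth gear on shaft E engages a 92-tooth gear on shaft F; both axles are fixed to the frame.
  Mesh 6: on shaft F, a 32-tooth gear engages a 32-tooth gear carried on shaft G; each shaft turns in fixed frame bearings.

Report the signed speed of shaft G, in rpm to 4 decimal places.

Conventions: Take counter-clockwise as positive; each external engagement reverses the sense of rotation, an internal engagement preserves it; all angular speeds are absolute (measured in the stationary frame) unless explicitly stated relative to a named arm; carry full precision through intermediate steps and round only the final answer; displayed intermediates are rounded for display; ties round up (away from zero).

+112.3318 rpm

6-mesh fixed-axis compound train (all bearings frame-fixed)
mesh 1 [30T→58T]: ω = 113.0000×30/58 = 58.4483 rpm, sense flips to −
mesh 2 [62T→89T]: ω = 58.4483×62/89 = 40.7168 rpm, sense flips to +
mesh 3 [89T→60T]: ω = 40.7168×89/60 = 60.3966 rpm, sense flips to −
mesh 4 [60T→27T]: ω = 60.3966×60/27 = 134.2146 rpm, sense flips to +
mesh 5 [77T→92T]: ω = 134.2146×77/92 = 112.3318 rpm, sense flips to −
mesh 6 [32T→32T]: ω = 112.3318×32/32 = 112.3318 rpm, sense flips to +
signed output speed = +112.3318 rpm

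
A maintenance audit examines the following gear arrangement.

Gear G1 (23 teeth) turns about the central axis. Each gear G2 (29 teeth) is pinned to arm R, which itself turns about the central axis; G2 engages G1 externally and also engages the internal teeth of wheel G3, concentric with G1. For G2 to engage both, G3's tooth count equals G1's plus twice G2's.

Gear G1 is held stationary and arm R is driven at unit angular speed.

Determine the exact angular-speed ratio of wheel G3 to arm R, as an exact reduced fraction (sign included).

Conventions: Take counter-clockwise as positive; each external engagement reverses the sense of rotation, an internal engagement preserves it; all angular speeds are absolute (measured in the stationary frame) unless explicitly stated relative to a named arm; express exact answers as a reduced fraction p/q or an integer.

104/81

planetary set (23T centre, 29T on arm, 81T internal) — Willis relation
ring teeth: 23 + 2·29 = 81
23(ω_sun−ω_arm) = −81(ω_ring−ω_arm),  ω_sun = 0, ω_arm = 1
ω_ring = 1 − (23/81)(0−1) = 104/81
ω_out/ω_in = 104/81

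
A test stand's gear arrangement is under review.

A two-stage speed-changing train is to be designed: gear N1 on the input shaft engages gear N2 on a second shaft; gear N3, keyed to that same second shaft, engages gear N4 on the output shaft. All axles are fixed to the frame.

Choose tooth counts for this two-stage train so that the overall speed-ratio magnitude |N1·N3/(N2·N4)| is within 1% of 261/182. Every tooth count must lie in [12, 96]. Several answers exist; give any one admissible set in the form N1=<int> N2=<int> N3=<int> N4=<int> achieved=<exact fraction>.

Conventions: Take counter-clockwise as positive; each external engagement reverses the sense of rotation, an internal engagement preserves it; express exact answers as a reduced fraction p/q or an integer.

class = fixed-axis compound train [2-stage, 261/182 wanted]
target = 261/182 in lowest terms: an exact hit needs N1·N3 = k·261 and N2·N4 = k·182 for one integer k, every count in [12, 96]; additionally prefer no 1:1 stage (N1 ≠ N2, N3 ≠ N4)
k = 1: no 1:1-free in-range split of k·261 and k·182 into factor pairs; take k = 2
k = 2: N1·N3 = 522 = 18·29, N2·N4 = 364 = 13·28
achieved = 18·29/(13·28) = 261/182; |achieved − target| = 0 ≤ 261/18200 ✓

N1=18 N2=13 N3=29 N4=28 achieved=261/182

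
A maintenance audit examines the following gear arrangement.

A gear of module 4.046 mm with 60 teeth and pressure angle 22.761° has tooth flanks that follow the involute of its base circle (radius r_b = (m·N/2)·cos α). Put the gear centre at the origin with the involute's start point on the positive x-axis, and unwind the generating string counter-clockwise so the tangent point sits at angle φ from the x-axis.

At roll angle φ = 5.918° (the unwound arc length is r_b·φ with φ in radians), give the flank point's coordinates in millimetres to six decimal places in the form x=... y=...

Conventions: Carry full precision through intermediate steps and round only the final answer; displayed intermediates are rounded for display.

class = single-mesh tooth geometry [base-circle involute, m = 4.046, 60T]
pitch radius r_p = m·N/2 = 4.046·60/2 = 121.380000
base radius r_b = r_p·cos α = 121.380000·cos 22.761° = 111.927740
roll angle φ = 5.918° = 0.10328859 rad
x = r_b·(cos φ + φ·sin φ) = 112.523201
y = r_b·(sin φ − φ·cos φ) = 0.041069

x=112.523201 y=0.041069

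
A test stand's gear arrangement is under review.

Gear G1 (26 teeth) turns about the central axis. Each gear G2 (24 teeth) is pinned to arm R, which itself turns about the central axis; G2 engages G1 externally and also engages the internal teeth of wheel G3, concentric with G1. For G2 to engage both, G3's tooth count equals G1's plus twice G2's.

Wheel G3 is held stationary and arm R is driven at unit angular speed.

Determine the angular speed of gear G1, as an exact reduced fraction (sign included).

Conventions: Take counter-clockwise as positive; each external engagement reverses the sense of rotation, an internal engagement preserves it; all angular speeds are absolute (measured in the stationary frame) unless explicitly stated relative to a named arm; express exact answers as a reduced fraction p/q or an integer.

50/13

class = planetary set [G3 = 26+2·24 = 74; Willis about the carrier]
ring teeth: 26 + 2·24 = 74
26(ω_sun−ω_arm) = −74(ω_ring−ω_arm),  ω_ring = 0, ω_arm = 1
ω_sun = 1 − (74/26)(0−1) = 50/13
exact speed ratio = 50/13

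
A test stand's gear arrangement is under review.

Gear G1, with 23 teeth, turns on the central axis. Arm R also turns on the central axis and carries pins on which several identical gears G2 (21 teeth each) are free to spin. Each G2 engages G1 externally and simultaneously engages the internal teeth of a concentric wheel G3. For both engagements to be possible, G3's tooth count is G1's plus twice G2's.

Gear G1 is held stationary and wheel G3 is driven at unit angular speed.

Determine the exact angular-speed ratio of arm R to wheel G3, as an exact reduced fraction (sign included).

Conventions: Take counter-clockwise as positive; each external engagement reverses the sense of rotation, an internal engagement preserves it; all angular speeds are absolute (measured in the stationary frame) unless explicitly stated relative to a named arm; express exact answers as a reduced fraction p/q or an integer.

65/88

planetary set (23T centre, 21T on arm, 65T internal) — Willis relation
ring teeth: 23 + 2·21 = 65
23(ω_sun−ω_arm) = −65(ω_ring−ω_arm),  ω_sun = 0, ω_ring = 1
23(0−ω_arm) = −65(1−ω_arm)  ⇒  88·ω_arm = 65  ⇒  ω_arm = 65/88
ω_out/ω_in = 65/88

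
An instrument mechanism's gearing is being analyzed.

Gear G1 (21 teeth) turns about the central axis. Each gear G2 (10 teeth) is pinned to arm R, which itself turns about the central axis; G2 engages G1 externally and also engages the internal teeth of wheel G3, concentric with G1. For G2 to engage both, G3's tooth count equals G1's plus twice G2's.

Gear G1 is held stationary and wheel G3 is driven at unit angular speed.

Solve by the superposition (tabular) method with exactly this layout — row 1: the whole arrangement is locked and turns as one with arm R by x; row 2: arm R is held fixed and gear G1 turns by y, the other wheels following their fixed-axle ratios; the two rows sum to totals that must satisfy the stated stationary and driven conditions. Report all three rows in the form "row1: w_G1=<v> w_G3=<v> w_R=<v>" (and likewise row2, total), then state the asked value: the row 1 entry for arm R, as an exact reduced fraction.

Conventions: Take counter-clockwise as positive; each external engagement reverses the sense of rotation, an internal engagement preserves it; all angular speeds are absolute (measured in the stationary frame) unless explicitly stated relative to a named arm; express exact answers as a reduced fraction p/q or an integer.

row1: w_G1=41/62 w_G3=41/62 w_R=41/62
row2: w_G1=-41/62 w_G3=21/62 w_R=0
total: w_G1=0 w_G3=1 w_R=41/62
asked value: 41/62

planetary set (21T centre, 10T on arm, 41T internal) — Willis relation
superposition row 1 [locked train]: every member turns x
row 2 — arm fixed, fixed-axis ratios: sun y, ring −(21/41)·y, arm 0
boundary: total ω_sun = x + y = 0 and total ω_ring = x − (21/41)·y = 1  ⇒  y = -41/62, x = 41/62
row 2 ring = −(21/41)·(-41/62) = 21/62
totals (row 1 + row 2): sun 41/62 + (-41/62) = 0, ring 41/62 + 21/62 = 1, arm 41/62 + 0 = 41/62
asked cell (row1, arm) = 41/62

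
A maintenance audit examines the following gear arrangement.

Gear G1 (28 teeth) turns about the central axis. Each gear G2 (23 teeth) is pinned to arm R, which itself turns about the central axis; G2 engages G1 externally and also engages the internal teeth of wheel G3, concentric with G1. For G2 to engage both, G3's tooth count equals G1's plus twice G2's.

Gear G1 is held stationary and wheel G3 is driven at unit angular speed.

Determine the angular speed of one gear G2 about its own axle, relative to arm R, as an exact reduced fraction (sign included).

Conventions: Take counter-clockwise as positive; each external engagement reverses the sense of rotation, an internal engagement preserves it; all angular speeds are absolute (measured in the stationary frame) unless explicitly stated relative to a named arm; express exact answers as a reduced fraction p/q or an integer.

planetary set (28T centre, 23T on arm, 74T internal) — Willis relation
ring teeth: 28 + 2·23 = 74
28(ω_sun−ω_arm) = −74(ω_ring−ω_arm),  ω_sun = 0, ω_ring = 1
28(0−ω_arm) = −74(1−ω_arm)  ⇒  102·ω_arm = 74  ⇒  ω_arm = 37/51
sun–planet mesh: 28·(0−37/51) = −23·(ω_p−ω_arm)  ⇒  ω_p−ω_arm = 1036/1173
exact speed ratio = 1036/1173

1036/1173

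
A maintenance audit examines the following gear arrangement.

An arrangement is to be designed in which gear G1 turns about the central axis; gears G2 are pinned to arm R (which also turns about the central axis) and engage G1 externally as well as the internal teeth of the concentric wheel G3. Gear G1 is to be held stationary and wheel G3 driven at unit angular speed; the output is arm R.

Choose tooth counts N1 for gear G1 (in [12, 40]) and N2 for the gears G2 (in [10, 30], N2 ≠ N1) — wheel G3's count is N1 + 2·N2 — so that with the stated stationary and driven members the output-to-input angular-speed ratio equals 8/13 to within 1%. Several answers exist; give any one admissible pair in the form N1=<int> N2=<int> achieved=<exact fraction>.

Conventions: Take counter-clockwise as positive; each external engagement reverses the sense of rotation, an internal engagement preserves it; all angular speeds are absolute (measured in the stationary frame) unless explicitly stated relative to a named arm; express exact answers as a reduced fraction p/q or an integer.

topology: planetary set — design target 8/13, arm = carrier (Willis)
Willis with ω_sun = 0: ω_arm/ω_ring = N3/(N1+N3); set equal to 8/13  ⇒  N3/N1 = (8/13)/(1 − 8/13) = 8/5
N3 = N1 + 2·N2  ⇒  N2/N1 = (N3/N1 − 1)/2 = (8/5 − 1)/2 = 3/10
smallest multiple with N1 ≥ 12 and N2 ≥ 10: k = 4  ⇒  N1 = 4·10 = 40, N2 = 4·3 = 12 (N1 ≤ 40, N2 ≤ 30, N2 ≠ N1 ✓), N3 = 40 + 2·12 = 64
check: N3/(N1+N3) with N1 = 40, N3 = 64 gives 8/13; |achieved − target| = 0 ≤ 2/325 ✓

N1=40 N2=12 achieved=8/13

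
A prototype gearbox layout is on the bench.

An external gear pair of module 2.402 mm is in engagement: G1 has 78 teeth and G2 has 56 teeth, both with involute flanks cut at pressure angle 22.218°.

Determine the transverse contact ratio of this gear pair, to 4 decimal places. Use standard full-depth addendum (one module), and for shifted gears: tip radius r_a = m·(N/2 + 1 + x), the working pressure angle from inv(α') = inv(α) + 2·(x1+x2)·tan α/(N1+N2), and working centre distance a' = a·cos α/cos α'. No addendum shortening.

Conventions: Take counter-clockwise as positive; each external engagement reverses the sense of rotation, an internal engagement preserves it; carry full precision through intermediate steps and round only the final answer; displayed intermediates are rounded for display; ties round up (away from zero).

1.6805

single-mesh involute tooth geometry (78T engaging 56T at module 2.402)
base radii: r_b1 = 86.722581, r_b2 = 62.262366
tip radii: r_a1 = 96.080000, r_a2 = 69.658000
no profile shift: α' = α, a' = a
action lengths: √(r_a1²−r_b1²) = 41.358922, √(r_a2²−r_b2²) = 31.235153
base pitch p_b = π·m·cos α = 6.985821
CR = (41.358922 + 31.235153 − 160.934000·sin 22.21800°)/6.985821 = 1.680524
contact ratio ≈ 1.6805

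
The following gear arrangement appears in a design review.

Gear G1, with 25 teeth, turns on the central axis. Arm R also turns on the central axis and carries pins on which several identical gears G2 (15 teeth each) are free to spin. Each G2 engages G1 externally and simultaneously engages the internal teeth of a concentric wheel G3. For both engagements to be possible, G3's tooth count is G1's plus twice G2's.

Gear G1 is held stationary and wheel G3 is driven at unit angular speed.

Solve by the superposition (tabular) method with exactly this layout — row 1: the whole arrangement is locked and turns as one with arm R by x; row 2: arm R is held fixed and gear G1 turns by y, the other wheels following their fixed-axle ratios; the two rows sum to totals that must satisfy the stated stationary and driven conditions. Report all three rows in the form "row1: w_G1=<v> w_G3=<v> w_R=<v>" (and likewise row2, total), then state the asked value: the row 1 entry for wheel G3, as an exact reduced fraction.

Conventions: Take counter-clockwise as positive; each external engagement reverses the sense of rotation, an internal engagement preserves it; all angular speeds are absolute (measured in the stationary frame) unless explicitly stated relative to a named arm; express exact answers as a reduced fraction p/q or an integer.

row1: w_G1=11/16 w_G3=11/16 w_R=11/16
row2: w_G1=-11/16 w_G3=5/16 w_R=0
total: w_G1=0 w_G3=1 w_R=11/16
asked value: 11/16

recognized (axles ride arm R): planetary set, 25/15/55 teeth
superposition row 1 [locked train]: every member turns x
row 2 (arm held, sun turns y): ω_ring = −(25/55)·y, ω_arm = 0
boundary: total ω_sun = x + y = 0 and total ω_ring = x − (25/55)·y = 1  ⇒  y = -11/16, x = 11/16
row 2 ring = −(25/55)·(-11/16) = 5/16
totals (row 1 + row 2): sun 11/16 + (-11/16) = 0, ring 11/16 + 5/16 = 1, arm 11/16 + 0 = 11/16
asked cell (row1, ring) = 11/16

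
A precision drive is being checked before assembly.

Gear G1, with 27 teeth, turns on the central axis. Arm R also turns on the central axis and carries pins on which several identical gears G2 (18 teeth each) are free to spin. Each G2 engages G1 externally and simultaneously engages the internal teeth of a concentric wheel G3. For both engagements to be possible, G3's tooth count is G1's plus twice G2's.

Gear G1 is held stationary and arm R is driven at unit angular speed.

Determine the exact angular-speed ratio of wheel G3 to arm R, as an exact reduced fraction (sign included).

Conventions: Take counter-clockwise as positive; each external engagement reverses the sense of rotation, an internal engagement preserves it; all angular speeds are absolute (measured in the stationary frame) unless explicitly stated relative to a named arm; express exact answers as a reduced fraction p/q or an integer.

10/7

class = planetary set [G3 = 27+2·18 = 63; Willis about the carrier]
ring teeth: 27 + 2·18 = 63
27(ω_sun−ω_arm) = −63(ω_ring−ω_arm),  ω_sun = 0, ω_arm = 1
ω_ring = 1 − (27/63)(0−1) = 10/7
ω_out/ω_in = 10/7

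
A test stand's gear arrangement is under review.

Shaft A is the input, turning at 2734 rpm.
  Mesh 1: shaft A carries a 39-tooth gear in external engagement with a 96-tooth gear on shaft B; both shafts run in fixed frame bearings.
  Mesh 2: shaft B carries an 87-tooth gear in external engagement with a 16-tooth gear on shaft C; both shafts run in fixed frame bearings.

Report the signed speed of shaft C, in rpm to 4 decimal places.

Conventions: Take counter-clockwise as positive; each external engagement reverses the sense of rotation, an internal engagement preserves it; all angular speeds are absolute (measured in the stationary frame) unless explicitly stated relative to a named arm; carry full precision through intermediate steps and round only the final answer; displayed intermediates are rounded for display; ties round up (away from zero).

+6039.3633 rpm

topology: fixed-axis compound train — 2 meshes, A→C
mesh 1 [39T→96T]: ω = 2734.0000×39/96 = 1110.6875 rpm, sense flips to −
mesh 2 [87T→16T]: ω = 1110.6875×87/16 = 6039.3633 rpm, sense flips to +
signed output speed = +6039.3633 rpm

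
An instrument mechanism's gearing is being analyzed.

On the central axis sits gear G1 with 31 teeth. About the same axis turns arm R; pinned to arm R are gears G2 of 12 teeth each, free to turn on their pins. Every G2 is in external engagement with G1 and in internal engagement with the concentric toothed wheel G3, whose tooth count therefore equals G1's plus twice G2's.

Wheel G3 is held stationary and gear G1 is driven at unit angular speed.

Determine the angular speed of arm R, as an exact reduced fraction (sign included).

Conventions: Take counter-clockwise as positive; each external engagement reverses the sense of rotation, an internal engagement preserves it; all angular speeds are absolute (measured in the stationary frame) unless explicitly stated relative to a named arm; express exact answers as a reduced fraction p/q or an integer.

topology: planetary set — G1 31T / G2 12T / G3 55T, arm = carrier (Willis)
ring teeth: 31 + 2·12 = 55
31(ω_sun−ω_arm) = −55(ω_ring−ω_arm),  ω_ring = 0, ω_sun = 1
31(1−ω_arm) = −55(0−ω_arm)  ⇒  86·ω_arm = 31  ⇒  ω_arm = 31/86
exact speed ratio = 31/86

31/86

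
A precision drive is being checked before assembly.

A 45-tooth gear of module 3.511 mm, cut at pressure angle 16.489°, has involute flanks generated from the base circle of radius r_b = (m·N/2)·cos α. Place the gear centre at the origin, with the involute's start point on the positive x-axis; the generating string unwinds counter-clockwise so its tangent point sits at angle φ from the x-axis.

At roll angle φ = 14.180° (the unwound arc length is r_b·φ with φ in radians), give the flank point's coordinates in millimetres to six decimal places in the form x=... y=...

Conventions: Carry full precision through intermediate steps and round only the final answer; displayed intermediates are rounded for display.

recognized (one wheel, involute flank): single-mesh tooth geometry, m = 3.511, N = 45
pitch radius r_p = m·N/2 = 3.511·45/2 = 78.997500
base radius r_b = r_p·cos α = 78.997500·cos 16.489° = 75.748668
roll angle φ = 14.180° = 0.24748769 rad
x = r_b·(cos φ + φ·sin φ) = 78.033075
y = r_b·(sin φ − φ·cos φ) = 0.380410

x=78.033075 y=0.380410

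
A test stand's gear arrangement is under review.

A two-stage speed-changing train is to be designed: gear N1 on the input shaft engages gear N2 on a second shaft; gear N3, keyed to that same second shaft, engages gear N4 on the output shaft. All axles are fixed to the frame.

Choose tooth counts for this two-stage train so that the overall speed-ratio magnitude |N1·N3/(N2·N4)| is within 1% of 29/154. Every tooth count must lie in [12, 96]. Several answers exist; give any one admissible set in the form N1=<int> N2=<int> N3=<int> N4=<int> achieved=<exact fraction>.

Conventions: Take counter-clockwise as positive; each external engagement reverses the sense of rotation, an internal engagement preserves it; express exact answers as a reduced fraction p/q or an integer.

N1=12 N2=21 N3=29 N4=88 achieved=29/154

design class (target 29/154): fixed-axis compound train
target = 29/154 in lowest terms: an exact hit needs N1·N3 = k·29 and N2·N4 = k·154 for one integer k, every count in [12, 96]; additionally prefer no 1:1 stage (N1 ≠ N2, N3 ≠ N4)
k = 1…11: no 1:1-free in-range split of k·29 and k·154 into factor pairs; take k = 12
k = 12: N1·N3 = 348 = 12·29, N2·N4 = 1848 = 21·88
achieved = 12·29/(21·88) = 29/154; |achieved − target| = 0 ≤ 29/15400 ✓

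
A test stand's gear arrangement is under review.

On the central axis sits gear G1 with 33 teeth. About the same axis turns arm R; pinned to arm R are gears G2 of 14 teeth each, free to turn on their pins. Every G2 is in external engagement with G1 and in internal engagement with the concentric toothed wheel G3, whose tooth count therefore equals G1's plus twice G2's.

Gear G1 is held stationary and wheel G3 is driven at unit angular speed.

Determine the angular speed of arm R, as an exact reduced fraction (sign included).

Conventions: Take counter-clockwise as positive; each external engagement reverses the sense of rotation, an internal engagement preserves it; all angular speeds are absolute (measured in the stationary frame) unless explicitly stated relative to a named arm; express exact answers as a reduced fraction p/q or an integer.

61/94

planetary set (33T centre, 14T on arm, 61T internal) — Willis relation
ring teeth: 33 + 2·14 = 61
33(ω_sun−ω_arm) = −61(ω_ring−ω_arm),  ω_sun = 0, ω_ring = 1
33(0−ω_arm) = −61(1−ω_arm)  ⇒  94·ω_arm = 61  ⇒  ω_arm = 61/94
exact speed ratio = 61/94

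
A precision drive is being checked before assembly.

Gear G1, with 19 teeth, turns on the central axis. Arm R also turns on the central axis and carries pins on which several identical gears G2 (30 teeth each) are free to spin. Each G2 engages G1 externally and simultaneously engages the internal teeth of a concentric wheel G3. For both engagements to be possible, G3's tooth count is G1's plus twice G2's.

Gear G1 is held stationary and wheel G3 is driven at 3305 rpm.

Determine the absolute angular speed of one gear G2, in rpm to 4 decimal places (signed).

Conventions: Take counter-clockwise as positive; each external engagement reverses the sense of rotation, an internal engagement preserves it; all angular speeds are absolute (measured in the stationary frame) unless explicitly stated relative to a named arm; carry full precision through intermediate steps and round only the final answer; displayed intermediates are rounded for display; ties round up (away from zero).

+4351.5833 rpm

topology: planetary set — G1 19T / G2 30T / G3 79T, arm = carrier (Willis)
normalise by the input: solve with ω_ring = 1, then scale by 3305 rpm
ring teeth: 19 + 2·30 = 79
19(ω_sun−ω_arm) = −79(ω_ring−ω_arm),  ω_sun = 0, ω_ring = 1
19(0−ω_arm) = −79(1−ω_arm)  ⇒  98·ω_arm = 79  ⇒  ω_arm = 79/98
sun–planet mesh: 19·(0−79/98) = −30·(ω_p−ω_arm)  ⇒  ω_p−ω_arm = 1501/2940
ω_p = 79/98 + 1501/2940 = 79/60
scale: ω_p = 79/60 × 3305 rpm = +4351.5833 rpm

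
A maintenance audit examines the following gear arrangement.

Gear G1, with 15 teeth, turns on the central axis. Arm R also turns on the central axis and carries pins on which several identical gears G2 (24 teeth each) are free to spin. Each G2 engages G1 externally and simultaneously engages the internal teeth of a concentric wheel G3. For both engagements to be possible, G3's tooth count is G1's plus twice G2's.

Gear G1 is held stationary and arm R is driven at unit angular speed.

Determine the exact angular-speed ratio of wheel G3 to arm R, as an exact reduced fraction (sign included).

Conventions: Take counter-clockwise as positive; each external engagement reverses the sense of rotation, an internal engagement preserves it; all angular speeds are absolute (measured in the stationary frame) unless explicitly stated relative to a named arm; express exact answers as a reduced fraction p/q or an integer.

recognized (axles ride arm R): planetary set, 15/24/63 teeth
ring teeth: 15 + 2·24 = 63
15(ω_sun−ω_arm) = −63(ω_ring−ω_arm),  ω_sun = 0, ω_arm = 1
ω_ring = 1 − (15/63)(0−1) = 26/21
ω_out/ω_in = 26/21

26/21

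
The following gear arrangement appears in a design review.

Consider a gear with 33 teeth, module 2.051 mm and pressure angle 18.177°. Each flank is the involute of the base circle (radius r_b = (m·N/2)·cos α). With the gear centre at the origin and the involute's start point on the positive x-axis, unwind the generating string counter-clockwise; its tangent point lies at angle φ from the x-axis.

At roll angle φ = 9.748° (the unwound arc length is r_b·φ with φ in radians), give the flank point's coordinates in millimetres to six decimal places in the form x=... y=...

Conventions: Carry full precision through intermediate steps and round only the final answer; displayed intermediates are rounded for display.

x=32.614701 y=0.052628

recognized (one wheel, involute flank): single-mesh tooth geometry, m = 2.051, N = 33
pitch radius r_p = m·N/2 = 2.051·33/2 = 33.841500
base radius r_b = r_p·cos α = 33.841500·cos 18.177° = 32.152720
roll angle φ = 9.748° = 0.17013470 rad
x = r_b·(cos φ + φ·sin φ) = 32.614701
y = r_b·(sin φ − φ·cos φ) = 0.052628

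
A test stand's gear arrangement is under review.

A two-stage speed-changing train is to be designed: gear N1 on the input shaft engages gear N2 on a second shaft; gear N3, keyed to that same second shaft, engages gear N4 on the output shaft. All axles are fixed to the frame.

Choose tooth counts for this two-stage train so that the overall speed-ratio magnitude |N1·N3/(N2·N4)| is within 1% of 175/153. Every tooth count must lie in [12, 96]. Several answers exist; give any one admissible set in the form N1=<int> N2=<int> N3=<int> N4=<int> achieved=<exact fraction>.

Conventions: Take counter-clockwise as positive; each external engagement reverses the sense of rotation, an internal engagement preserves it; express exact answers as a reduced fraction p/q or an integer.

N1=14 N2=17 N3=25 N4=18 achieved=175/153

topology: fixed-axis compound train — 2 stages, target 175/153
target = 175/153 in lowest terms: an exact hit needs N1·N3 = k·175 and N2·N4 = k·153 for one integer k, every count in [12, 96]; additionally prefer no 1:1 stage (N1 ≠ N2, N3 ≠ N4)
k = 1: no 1:1-free in-range split of k·175 and k·153 into factor pairs; take k = 2
k = 2: N1·N3 = 350 = 14·25, N2·N4 = 306 = 17·18
achieved = 14·25/(17·18) = 175/153; |achieved − target| = 0 ≤ 7/612 ✓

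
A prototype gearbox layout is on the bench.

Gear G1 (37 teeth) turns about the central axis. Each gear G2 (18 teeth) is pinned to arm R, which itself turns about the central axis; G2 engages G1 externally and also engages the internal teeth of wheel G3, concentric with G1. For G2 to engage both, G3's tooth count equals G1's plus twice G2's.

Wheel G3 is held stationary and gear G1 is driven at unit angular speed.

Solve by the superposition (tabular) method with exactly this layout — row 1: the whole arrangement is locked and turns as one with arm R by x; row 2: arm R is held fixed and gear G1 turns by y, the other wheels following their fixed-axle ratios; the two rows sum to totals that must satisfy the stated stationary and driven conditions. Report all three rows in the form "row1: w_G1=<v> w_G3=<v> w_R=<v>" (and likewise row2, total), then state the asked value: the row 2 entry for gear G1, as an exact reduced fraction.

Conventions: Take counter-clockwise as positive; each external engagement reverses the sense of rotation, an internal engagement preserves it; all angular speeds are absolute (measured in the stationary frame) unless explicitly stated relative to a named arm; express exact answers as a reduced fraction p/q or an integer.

planetary set (37T centre, 18T on arm, 73T internal) — Willis relation
row 1 (train locked, turned with arm): all members turn x
row 2: sun turns y, ring = −(37/73)·y, arm 0
boundary: total ω_ring = x − (37/73)·y = 0 and total ω_sun = x + y = 1  ⇒  y = 73/110, x = 37/110
row 2 ring = −(37/73)·73/110 = -37/110
totals (row 1 + row 2): sun 37/110 + 73/110 = 1, ring 37/110 + (-37/110) = 0, arm 37/110 + 0 = 37/110
asked cell (row2, sun) = 73/110

row1: w_G1=37/110 w_G3=37/110 w_R=37/110
row2: w_G1=73/110 w_G3=-37/110 w_R=0
total: w_G1=1 w_G3=0 w_R=37/110
asked value: 73/110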